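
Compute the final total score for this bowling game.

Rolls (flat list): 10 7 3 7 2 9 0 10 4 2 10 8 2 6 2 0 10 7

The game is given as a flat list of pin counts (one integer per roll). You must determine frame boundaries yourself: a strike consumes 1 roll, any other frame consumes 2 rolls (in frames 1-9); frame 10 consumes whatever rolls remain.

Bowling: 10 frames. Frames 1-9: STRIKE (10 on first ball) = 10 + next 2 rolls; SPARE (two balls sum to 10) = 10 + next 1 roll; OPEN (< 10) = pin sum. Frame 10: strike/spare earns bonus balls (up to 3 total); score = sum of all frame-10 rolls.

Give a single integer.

Frame 1: STRIKE. 10 + next two rolls (7+3) = 20. Cumulative: 20
Frame 2: SPARE (7+3=10). 10 + next roll (7) = 17. Cumulative: 37
Frame 3: OPEN (7+2=9). Cumulative: 46
Frame 4: OPEN (9+0=9). Cumulative: 55
Frame 5: STRIKE. 10 + next two rolls (4+2) = 16. Cumulative: 71
Frame 6: OPEN (4+2=6). Cumulative: 77
Frame 7: STRIKE. 10 + next two rolls (8+2) = 20. Cumulative: 97
Frame 8: SPARE (8+2=10). 10 + next roll (6) = 16. Cumulative: 113
Frame 9: OPEN (6+2=8). Cumulative: 121
Frame 10: SPARE. Sum of all frame-10 rolls (0+10+7) = 17. Cumulative: 138

Answer: 138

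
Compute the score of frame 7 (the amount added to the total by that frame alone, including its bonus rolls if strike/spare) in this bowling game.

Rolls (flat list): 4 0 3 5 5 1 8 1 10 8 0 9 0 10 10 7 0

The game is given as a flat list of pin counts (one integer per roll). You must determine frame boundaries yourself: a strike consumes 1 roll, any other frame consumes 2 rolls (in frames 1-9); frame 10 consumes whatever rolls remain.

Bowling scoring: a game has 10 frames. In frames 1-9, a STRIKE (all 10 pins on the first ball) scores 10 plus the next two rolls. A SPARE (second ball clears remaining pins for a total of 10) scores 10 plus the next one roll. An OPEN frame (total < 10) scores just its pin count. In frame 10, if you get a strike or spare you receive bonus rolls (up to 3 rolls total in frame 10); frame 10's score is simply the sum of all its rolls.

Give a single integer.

Answer: 9

Derivation:
Frame 1: OPEN (4+0=4). Cumulative: 4
Frame 2: OPEN (3+5=8). Cumulative: 12
Frame 3: OPEN (5+1=6). Cumulative: 18
Frame 4: OPEN (8+1=9). Cumulative: 27
Frame 5: STRIKE. 10 + next two rolls (8+0) = 18. Cumulative: 45
Frame 6: OPEN (8+0=8). Cumulative: 53
Frame 7: OPEN (9+0=9). Cumulative: 62
Frame 8: STRIKE. 10 + next two rolls (10+7) = 27. Cumulative: 89
Frame 9: STRIKE. 10 + next two rolls (7+0) = 17. Cumulative: 106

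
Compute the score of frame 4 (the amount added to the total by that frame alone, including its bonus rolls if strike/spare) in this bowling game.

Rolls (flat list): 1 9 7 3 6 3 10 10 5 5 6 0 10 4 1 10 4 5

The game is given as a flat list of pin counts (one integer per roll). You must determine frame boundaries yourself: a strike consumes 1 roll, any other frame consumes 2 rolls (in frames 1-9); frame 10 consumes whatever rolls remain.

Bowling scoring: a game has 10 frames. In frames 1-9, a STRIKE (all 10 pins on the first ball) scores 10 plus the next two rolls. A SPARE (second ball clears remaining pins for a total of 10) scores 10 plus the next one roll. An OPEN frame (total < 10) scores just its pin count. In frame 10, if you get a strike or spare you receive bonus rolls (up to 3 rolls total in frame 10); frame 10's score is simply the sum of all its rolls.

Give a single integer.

Answer: 25

Derivation:
Frame 1: SPARE (1+9=10). 10 + next roll (7) = 17. Cumulative: 17
Frame 2: SPARE (7+3=10). 10 + next roll (6) = 16. Cumulative: 33
Frame 3: OPEN (6+3=9). Cumulative: 42
Frame 4: STRIKE. 10 + next two rolls (10+5) = 25. Cumulative: 67
Frame 5: STRIKE. 10 + next two rolls (5+5) = 20. Cumulative: 87
Frame 6: SPARE (5+5=10). 10 + next roll (6) = 16. Cumulative: 103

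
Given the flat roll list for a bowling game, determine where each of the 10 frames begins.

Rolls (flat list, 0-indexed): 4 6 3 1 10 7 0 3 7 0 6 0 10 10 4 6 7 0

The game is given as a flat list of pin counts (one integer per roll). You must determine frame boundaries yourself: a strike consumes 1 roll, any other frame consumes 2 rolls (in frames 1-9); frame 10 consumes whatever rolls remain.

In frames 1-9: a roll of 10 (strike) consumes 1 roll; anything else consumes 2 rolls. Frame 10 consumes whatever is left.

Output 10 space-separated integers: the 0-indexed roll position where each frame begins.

Answer: 0 2 4 5 7 9 11 13 14 16

Derivation:
Frame 1 starts at roll index 0: rolls=4,6 (sum=10), consumes 2 rolls
Frame 2 starts at roll index 2: rolls=3,1 (sum=4), consumes 2 rolls
Frame 3 starts at roll index 4: roll=10 (strike), consumes 1 roll
Frame 4 starts at roll index 5: rolls=7,0 (sum=7), consumes 2 rolls
Frame 5 starts at roll index 7: rolls=3,7 (sum=10), consumes 2 rolls
Frame 6 starts at roll index 9: rolls=0,6 (sum=6), consumes 2 rolls
Frame 7 starts at roll index 11: rolls=0,10 (sum=10), consumes 2 rolls
Frame 8 starts at roll index 13: roll=10 (strike), consumes 1 roll
Frame 9 starts at roll index 14: rolls=4,6 (sum=10), consumes 2 rolls
Frame 10 starts at roll index 16: 2 remaining rolls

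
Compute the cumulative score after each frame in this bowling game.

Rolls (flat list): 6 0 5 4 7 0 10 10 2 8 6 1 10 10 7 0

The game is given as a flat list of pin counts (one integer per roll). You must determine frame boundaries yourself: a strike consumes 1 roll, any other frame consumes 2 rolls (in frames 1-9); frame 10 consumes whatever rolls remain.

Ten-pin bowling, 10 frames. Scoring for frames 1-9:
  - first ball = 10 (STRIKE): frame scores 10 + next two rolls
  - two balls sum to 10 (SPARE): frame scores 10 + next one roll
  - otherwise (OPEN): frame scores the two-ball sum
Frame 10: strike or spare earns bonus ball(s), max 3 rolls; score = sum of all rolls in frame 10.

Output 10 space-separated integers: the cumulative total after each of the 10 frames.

Answer: 6 15 22 44 64 80 87 114 131 138

Derivation:
Frame 1: OPEN (6+0=6). Cumulative: 6
Frame 2: OPEN (5+4=9). Cumulative: 15
Frame 3: OPEN (7+0=7). Cumulative: 22
Frame 4: STRIKE. 10 + next two rolls (10+2) = 22. Cumulative: 44
Frame 5: STRIKE. 10 + next two rolls (2+8) = 20. Cumulative: 64
Frame 6: SPARE (2+8=10). 10 + next roll (6) = 16. Cumulative: 80
Frame 7: OPEN (6+1=7). Cumulative: 87
Frame 8: STRIKE. 10 + next two rolls (10+7) = 27. Cumulative: 114
Frame 9: STRIKE. 10 + next two rolls (7+0) = 17. Cumulative: 131
Frame 10: OPEN. Sum of all frame-10 rolls (7+0) = 7. Cumulative: 138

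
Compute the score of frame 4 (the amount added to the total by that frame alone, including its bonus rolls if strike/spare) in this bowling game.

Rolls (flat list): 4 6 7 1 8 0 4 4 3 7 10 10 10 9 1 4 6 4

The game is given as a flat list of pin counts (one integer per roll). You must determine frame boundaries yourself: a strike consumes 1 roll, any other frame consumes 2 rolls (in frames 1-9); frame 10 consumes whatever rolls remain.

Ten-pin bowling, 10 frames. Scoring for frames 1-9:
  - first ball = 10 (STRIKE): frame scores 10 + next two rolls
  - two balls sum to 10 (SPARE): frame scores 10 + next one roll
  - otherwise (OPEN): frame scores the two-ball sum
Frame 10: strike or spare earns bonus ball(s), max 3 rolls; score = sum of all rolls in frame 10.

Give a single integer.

Answer: 8

Derivation:
Frame 1: SPARE (4+6=10). 10 + next roll (7) = 17. Cumulative: 17
Frame 2: OPEN (7+1=8). Cumulative: 25
Frame 3: OPEN (8+0=8). Cumulative: 33
Frame 4: OPEN (4+4=8). Cumulative: 41
Frame 5: SPARE (3+7=10). 10 + next roll (10) = 20. Cumulative: 61
Frame 6: STRIKE. 10 + next two rolls (10+10) = 30. Cumulative: 91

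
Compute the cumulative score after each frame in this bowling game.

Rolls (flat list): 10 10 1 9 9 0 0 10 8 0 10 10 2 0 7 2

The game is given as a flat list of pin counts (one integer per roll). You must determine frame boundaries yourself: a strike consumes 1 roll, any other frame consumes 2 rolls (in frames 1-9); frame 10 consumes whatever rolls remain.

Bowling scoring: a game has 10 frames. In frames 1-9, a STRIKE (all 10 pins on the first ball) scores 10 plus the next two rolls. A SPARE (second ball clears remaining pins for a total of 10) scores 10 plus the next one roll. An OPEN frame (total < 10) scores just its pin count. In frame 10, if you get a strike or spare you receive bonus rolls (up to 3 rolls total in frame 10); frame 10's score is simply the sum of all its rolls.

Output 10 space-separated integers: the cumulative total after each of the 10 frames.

Frame 1: STRIKE. 10 + next two rolls (10+1) = 21. Cumulative: 21
Frame 2: STRIKE. 10 + next two rolls (1+9) = 20. Cumulative: 41
Frame 3: SPARE (1+9=10). 10 + next roll (9) = 19. Cumulative: 60
Frame 4: OPEN (9+0=9). Cumulative: 69
Frame 5: SPARE (0+10=10). 10 + next roll (8) = 18. Cumulative: 87
Frame 6: OPEN (8+0=8). Cumulative: 95
Frame 7: STRIKE. 10 + next two rolls (10+2) = 22. Cumulative: 117
Frame 8: STRIKE. 10 + next two rolls (2+0) = 12. Cumulative: 129
Frame 9: OPEN (2+0=2). Cumulative: 131
Frame 10: OPEN. Sum of all frame-10 rolls (7+2) = 9. Cumulative: 140

Answer: 21 41 60 69 87 95 117 129 131 140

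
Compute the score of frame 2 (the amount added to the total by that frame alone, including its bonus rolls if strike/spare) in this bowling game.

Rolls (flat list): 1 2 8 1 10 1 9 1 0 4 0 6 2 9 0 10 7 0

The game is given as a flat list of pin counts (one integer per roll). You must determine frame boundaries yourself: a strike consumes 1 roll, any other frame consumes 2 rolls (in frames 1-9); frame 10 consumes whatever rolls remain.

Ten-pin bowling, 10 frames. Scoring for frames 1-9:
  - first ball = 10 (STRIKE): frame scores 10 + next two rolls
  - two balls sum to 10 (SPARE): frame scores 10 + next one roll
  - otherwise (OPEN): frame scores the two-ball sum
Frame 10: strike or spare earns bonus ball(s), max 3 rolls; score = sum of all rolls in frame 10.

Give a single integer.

Answer: 9

Derivation:
Frame 1: OPEN (1+2=3). Cumulative: 3
Frame 2: OPEN (8+1=9). Cumulative: 12
Frame 3: STRIKE. 10 + next two rolls (1+9) = 20. Cumulative: 32
Frame 4: SPARE (1+9=10). 10 + next roll (1) = 11. Cumulative: 43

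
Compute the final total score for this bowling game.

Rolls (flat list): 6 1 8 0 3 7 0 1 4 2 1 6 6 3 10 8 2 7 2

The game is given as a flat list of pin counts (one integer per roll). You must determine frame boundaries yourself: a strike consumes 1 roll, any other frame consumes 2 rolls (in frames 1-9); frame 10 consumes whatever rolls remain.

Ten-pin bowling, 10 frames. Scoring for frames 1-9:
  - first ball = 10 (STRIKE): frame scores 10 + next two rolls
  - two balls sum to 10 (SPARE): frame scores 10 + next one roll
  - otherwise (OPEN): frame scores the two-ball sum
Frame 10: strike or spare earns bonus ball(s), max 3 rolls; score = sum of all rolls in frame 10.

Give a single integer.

Frame 1: OPEN (6+1=7). Cumulative: 7
Frame 2: OPEN (8+0=8). Cumulative: 15
Frame 3: SPARE (3+7=10). 10 + next roll (0) = 10. Cumulative: 25
Frame 4: OPEN (0+1=1). Cumulative: 26
Frame 5: OPEN (4+2=6). Cumulative: 32
Frame 6: OPEN (1+6=7). Cumulative: 39
Frame 7: OPEN (6+3=9). Cumulative: 48
Frame 8: STRIKE. 10 + next two rolls (8+2) = 20. Cumulative: 68
Frame 9: SPARE (8+2=10). 10 + next roll (7) = 17. Cumulative: 85
Frame 10: OPEN. Sum of all frame-10 rolls (7+2) = 9. Cumulative: 94

Answer: 94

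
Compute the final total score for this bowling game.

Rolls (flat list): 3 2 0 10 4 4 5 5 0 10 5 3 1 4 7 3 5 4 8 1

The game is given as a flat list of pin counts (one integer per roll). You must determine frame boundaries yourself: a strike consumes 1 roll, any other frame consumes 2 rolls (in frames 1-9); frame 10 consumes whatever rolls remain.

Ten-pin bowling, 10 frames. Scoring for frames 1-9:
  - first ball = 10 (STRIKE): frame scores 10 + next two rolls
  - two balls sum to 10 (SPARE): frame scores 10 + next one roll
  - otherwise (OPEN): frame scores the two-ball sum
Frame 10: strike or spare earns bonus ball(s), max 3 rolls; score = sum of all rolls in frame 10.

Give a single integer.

Answer: 98

Derivation:
Frame 1: OPEN (3+2=5). Cumulative: 5
Frame 2: SPARE (0+10=10). 10 + next roll (4) = 14. Cumulative: 19
Frame 3: OPEN (4+4=8). Cumulative: 27
Frame 4: SPARE (5+5=10). 10 + next roll (0) = 10. Cumulative: 37
Frame 5: SPARE (0+10=10). 10 + next roll (5) = 15. Cumulative: 52
Frame 6: OPEN (5+3=8). Cumulative: 60
Frame 7: OPEN (1+4=5). Cumulative: 65
Frame 8: SPARE (7+3=10). 10 + next roll (5) = 15. Cumulative: 80
Frame 9: OPEN (5+4=9). Cumulative: 89
Frame 10: OPEN. Sum of all frame-10 rolls (8+1) = 9. Cumulative: 98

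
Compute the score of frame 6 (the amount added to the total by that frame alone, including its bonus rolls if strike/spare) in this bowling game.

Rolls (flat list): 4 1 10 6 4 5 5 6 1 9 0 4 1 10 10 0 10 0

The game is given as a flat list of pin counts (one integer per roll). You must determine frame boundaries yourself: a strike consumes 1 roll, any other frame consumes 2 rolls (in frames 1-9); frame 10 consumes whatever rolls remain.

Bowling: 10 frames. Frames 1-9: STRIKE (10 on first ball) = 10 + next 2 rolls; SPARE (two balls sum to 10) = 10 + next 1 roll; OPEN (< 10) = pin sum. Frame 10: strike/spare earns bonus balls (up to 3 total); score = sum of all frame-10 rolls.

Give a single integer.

Frame 1: OPEN (4+1=5). Cumulative: 5
Frame 2: STRIKE. 10 + next two rolls (6+4) = 20. Cumulative: 25
Frame 3: SPARE (6+4=10). 10 + next roll (5) = 15. Cumulative: 40
Frame 4: SPARE (5+5=10). 10 + next roll (6) = 16. Cumulative: 56
Frame 5: OPEN (6+1=7). Cumulative: 63
Frame 6: OPEN (9+0=9). Cumulative: 72
Frame 7: OPEN (4+1=5). Cumulative: 77
Frame 8: STRIKE. 10 + next two rolls (10+0) = 20. Cumulative: 97

Answer: 9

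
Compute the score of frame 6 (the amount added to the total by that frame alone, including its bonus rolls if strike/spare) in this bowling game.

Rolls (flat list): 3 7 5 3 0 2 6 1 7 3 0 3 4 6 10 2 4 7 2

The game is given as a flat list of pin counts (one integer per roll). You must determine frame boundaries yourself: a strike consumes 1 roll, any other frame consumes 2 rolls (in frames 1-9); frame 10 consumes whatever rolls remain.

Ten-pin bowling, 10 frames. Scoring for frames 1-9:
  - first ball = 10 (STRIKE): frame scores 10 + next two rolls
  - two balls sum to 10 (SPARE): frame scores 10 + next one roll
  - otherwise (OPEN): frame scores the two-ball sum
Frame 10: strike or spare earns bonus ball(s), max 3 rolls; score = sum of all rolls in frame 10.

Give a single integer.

Frame 1: SPARE (3+7=10). 10 + next roll (5) = 15. Cumulative: 15
Frame 2: OPEN (5+3=8). Cumulative: 23
Frame 3: OPEN (0+2=2). Cumulative: 25
Frame 4: OPEN (6+1=7). Cumulative: 32
Frame 5: SPARE (7+3=10). 10 + next roll (0) = 10. Cumulative: 42
Frame 6: OPEN (0+3=3). Cumulative: 45
Frame 7: SPARE (4+6=10). 10 + next roll (10) = 20. Cumulative: 65
Frame 8: STRIKE. 10 + next two rolls (2+4) = 16. Cumulative: 81

Answer: 3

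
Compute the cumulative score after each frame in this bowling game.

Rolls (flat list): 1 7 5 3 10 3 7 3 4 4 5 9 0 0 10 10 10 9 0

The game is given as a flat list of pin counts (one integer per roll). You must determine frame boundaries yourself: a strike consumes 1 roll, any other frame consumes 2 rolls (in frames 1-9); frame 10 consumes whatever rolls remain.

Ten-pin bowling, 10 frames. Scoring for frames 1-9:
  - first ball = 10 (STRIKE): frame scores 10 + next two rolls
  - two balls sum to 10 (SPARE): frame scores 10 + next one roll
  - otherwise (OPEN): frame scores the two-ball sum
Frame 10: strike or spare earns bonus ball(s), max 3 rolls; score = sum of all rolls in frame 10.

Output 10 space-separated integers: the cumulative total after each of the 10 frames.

Answer: 8 16 36 49 56 65 74 94 123 142

Derivation:
Frame 1: OPEN (1+7=8). Cumulative: 8
Frame 2: OPEN (5+3=8). Cumulative: 16
Frame 3: STRIKE. 10 + next two rolls (3+7) = 20. Cumulative: 36
Frame 4: SPARE (3+7=10). 10 + next roll (3) = 13. Cumulative: 49
Frame 5: OPEN (3+4=7). Cumulative: 56
Frame 6: OPEN (4+5=9). Cumulative: 65
Frame 7: OPEN (9+0=9). Cumulative: 74
Frame 8: SPARE (0+10=10). 10 + next roll (10) = 20. Cumulative: 94
Frame 9: STRIKE. 10 + next two rolls (10+9) = 29. Cumulative: 123
Frame 10: STRIKE. Sum of all frame-10 rolls (10+9+0) = 19. Cumulative: 142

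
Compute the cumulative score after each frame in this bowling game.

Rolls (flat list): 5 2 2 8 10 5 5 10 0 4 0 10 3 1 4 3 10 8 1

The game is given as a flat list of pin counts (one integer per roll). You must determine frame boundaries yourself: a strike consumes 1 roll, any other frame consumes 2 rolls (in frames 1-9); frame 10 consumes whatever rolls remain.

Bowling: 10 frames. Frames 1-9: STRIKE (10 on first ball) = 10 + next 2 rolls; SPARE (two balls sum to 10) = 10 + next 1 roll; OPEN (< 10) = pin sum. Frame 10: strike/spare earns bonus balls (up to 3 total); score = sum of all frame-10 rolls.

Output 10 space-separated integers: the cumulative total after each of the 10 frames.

Frame 1: OPEN (5+2=7). Cumulative: 7
Frame 2: SPARE (2+8=10). 10 + next roll (10) = 20. Cumulative: 27
Frame 3: STRIKE. 10 + next two rolls (5+5) = 20. Cumulative: 47
Frame 4: SPARE (5+5=10). 10 + next roll (10) = 20. Cumulative: 67
Frame 5: STRIKE. 10 + next two rolls (0+4) = 14. Cumulative: 81
Frame 6: OPEN (0+4=4). Cumulative: 85
Frame 7: SPARE (0+10=10). 10 + next roll (3) = 13. Cumulative: 98
Frame 8: OPEN (3+1=4). Cumulative: 102
Frame 9: OPEN (4+3=7). Cumulative: 109
Frame 10: STRIKE. Sum of all frame-10 rolls (10+8+1) = 19. Cumulative: 128

Answer: 7 27 47 67 81 85 98 102 109 128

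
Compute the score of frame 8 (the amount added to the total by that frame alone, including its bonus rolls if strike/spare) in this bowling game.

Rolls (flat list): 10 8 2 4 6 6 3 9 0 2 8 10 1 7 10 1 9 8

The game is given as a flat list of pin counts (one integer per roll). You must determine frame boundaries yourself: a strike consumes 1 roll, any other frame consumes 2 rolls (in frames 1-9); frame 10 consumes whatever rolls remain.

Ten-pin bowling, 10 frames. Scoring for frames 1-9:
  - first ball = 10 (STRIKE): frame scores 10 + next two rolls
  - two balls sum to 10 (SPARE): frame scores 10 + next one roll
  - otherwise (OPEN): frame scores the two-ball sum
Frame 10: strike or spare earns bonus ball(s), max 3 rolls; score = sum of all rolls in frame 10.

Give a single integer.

Answer: 8

Derivation:
Frame 1: STRIKE. 10 + next two rolls (8+2) = 20. Cumulative: 20
Frame 2: SPARE (8+2=10). 10 + next roll (4) = 14. Cumulative: 34
Frame 3: SPARE (4+6=10). 10 + next roll (6) = 16. Cumulative: 50
Frame 4: OPEN (6+3=9). Cumulative: 59
Frame 5: OPEN (9+0=9). Cumulative: 68
Frame 6: SPARE (2+8=10). 10 + next roll (10) = 20. Cumulative: 88
Frame 7: STRIKE. 10 + next two rolls (1+7) = 18. Cumulative: 106
Frame 8: OPEN (1+7=8). Cumulative: 114
Frame 9: STRIKE. 10 + next two rolls (1+9) = 20. Cumulative: 134
Frame 10: SPARE. Sum of all frame-10 rolls (1+9+8) = 18. Cumulative: 152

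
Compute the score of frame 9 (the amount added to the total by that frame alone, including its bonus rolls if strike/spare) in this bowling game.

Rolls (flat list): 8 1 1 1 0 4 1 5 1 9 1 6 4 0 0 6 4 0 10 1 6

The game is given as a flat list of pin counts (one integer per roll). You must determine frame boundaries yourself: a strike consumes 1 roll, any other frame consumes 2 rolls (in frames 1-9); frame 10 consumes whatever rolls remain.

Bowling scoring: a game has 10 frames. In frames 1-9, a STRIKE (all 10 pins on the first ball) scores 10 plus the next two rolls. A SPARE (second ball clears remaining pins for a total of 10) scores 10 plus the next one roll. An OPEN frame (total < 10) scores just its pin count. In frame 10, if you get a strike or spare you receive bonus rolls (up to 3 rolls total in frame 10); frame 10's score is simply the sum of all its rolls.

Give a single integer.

Frame 1: OPEN (8+1=9). Cumulative: 9
Frame 2: OPEN (1+1=2). Cumulative: 11
Frame 3: OPEN (0+4=4). Cumulative: 15
Frame 4: OPEN (1+5=6). Cumulative: 21
Frame 5: SPARE (1+9=10). 10 + next roll (1) = 11. Cumulative: 32
Frame 6: OPEN (1+6=7). Cumulative: 39
Frame 7: OPEN (4+0=4). Cumulative: 43
Frame 8: OPEN (0+6=6). Cumulative: 49
Frame 9: OPEN (4+0=4). Cumulative: 53
Frame 10: STRIKE. Sum of all frame-10 rolls (10+1+6) = 17. Cumulative: 70

Answer: 4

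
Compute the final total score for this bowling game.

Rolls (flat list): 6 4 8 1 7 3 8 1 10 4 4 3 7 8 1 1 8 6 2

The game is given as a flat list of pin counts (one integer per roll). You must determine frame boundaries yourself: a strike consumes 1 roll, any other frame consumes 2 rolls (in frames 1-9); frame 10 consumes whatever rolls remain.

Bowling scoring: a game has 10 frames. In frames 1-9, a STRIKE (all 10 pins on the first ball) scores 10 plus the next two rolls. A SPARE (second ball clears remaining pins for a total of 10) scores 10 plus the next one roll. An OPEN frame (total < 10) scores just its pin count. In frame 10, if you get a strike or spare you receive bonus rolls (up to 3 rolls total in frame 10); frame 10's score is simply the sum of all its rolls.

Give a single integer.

Answer: 124

Derivation:
Frame 1: SPARE (6+4=10). 10 + next roll (8) = 18. Cumulative: 18
Frame 2: OPEN (8+1=9). Cumulative: 27
Frame 3: SPARE (7+3=10). 10 + next roll (8) = 18. Cumulative: 45
Frame 4: OPEN (8+1=9). Cumulative: 54
Frame 5: STRIKE. 10 + next two rolls (4+4) = 18. Cumulative: 72
Frame 6: OPEN (4+4=8). Cumulative: 80
Frame 7: SPARE (3+7=10). 10 + next roll (8) = 18. Cumulative: 98
Frame 8: OPEN (8+1=9). Cumulative: 107
Frame 9: OPEN (1+8=9). Cumulative: 116
Frame 10: OPEN. Sum of all frame-10 rolls (6+2) = 8. Cumulative: 124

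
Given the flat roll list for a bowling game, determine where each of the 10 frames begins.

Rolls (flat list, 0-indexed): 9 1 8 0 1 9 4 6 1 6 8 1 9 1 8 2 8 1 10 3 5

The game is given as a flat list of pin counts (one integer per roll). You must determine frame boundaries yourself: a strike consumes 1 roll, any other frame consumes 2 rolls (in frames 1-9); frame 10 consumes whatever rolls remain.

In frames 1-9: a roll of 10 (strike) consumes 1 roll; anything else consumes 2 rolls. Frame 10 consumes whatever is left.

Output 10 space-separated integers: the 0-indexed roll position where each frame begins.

Answer: 0 2 4 6 8 10 12 14 16 18

Derivation:
Frame 1 starts at roll index 0: rolls=9,1 (sum=10), consumes 2 rolls
Frame 2 starts at roll index 2: rolls=8,0 (sum=8), consumes 2 rolls
Frame 3 starts at roll index 4: rolls=1,9 (sum=10), consumes 2 rolls
Frame 4 starts at roll index 6: rolls=4,6 (sum=10), consumes 2 rolls
Frame 5 starts at roll index 8: rolls=1,6 (sum=7), consumes 2 rolls
Frame 6 starts at roll index 10: rolls=8,1 (sum=9), consumes 2 rolls
Frame 7 starts at roll index 12: rolls=9,1 (sum=10), consumes 2 rolls
Frame 8 starts at roll index 14: rolls=8,2 (sum=10), consumes 2 rolls
Frame 9 starts at roll index 16: rolls=8,1 (sum=9), consumes 2 rolls
Frame 10 starts at roll index 18: 3 remaining rolls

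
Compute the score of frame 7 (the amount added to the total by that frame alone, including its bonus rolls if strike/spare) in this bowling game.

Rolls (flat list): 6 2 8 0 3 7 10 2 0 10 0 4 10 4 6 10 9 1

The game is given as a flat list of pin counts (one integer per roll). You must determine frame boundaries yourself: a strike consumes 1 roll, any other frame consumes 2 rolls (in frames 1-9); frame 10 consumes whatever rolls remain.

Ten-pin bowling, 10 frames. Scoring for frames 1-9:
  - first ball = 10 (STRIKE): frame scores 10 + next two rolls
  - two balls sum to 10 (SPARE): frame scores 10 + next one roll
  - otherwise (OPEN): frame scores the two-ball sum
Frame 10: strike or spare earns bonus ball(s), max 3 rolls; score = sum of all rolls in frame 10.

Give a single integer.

Answer: 4

Derivation:
Frame 1: OPEN (6+2=8). Cumulative: 8
Frame 2: OPEN (8+0=8). Cumulative: 16
Frame 3: SPARE (3+7=10). 10 + next roll (10) = 20. Cumulative: 36
Frame 4: STRIKE. 10 + next two rolls (2+0) = 12. Cumulative: 48
Frame 5: OPEN (2+0=2). Cumulative: 50
Frame 6: STRIKE. 10 + next two rolls (0+4) = 14. Cumulative: 64
Frame 7: OPEN (0+4=4). Cumulative: 68
Frame 8: STRIKE. 10 + next two rolls (4+6) = 20. Cumulative: 88
Frame 9: SPARE (4+6=10). 10 + next roll (10) = 20. Cumulative: 108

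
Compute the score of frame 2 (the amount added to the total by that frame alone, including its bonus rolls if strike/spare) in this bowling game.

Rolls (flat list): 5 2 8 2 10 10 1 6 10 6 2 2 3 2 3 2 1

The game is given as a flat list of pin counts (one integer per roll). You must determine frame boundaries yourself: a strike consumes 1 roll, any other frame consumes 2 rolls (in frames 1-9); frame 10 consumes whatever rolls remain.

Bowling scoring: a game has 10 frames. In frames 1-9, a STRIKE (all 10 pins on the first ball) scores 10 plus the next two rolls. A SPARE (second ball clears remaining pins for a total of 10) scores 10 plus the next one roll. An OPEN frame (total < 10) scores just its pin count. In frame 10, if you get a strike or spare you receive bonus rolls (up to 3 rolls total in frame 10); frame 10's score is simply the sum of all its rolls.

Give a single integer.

Frame 1: OPEN (5+2=7). Cumulative: 7
Frame 2: SPARE (8+2=10). 10 + next roll (10) = 20. Cumulative: 27
Frame 3: STRIKE. 10 + next two rolls (10+1) = 21. Cumulative: 48
Frame 4: STRIKE. 10 + next two rolls (1+6) = 17. Cumulative: 65

Answer: 20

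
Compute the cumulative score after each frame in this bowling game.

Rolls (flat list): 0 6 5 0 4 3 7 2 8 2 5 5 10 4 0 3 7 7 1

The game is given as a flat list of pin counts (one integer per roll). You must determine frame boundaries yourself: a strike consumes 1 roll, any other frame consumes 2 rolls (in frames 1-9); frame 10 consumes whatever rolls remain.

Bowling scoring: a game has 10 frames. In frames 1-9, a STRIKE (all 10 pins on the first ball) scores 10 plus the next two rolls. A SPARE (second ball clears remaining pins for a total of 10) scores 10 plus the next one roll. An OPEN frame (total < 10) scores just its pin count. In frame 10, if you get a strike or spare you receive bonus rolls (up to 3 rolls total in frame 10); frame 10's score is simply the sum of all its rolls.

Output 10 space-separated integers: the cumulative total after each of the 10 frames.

Answer: 6 11 18 27 42 62 76 80 97 105

Derivation:
Frame 1: OPEN (0+6=6). Cumulative: 6
Frame 2: OPEN (5+0=5). Cumulative: 11
Frame 3: OPEN (4+3=7). Cumulative: 18
Frame 4: OPEN (7+2=9). Cumulative: 27
Frame 5: SPARE (8+2=10). 10 + next roll (5) = 15. Cumulative: 42
Frame 6: SPARE (5+5=10). 10 + next roll (10) = 20. Cumulative: 62
Frame 7: STRIKE. 10 + next two rolls (4+0) = 14. Cumulative: 76
Frame 8: OPEN (4+0=4). Cumulative: 80
Frame 9: SPARE (3+7=10). 10 + next roll (7) = 17. Cumulative: 97
Frame 10: OPEN. Sum of all frame-10 rolls (7+1) = 8. Cumulative: 105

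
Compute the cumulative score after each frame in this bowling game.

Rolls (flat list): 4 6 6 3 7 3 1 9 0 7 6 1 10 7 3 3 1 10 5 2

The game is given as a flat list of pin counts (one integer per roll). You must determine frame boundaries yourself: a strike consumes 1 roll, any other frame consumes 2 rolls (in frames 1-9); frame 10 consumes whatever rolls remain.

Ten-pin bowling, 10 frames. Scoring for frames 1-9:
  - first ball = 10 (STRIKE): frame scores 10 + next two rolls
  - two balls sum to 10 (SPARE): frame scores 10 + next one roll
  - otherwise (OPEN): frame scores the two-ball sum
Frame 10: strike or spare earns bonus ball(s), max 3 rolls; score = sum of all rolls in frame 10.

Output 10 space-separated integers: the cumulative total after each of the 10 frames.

Frame 1: SPARE (4+6=10). 10 + next roll (6) = 16. Cumulative: 16
Frame 2: OPEN (6+3=9). Cumulative: 25
Frame 3: SPARE (7+3=10). 10 + next roll (1) = 11. Cumulative: 36
Frame 4: SPARE (1+9=10). 10 + next roll (0) = 10. Cumulative: 46
Frame 5: OPEN (0+7=7). Cumulative: 53
Frame 6: OPEN (6+1=7). Cumulative: 60
Frame 7: STRIKE. 10 + next two rolls (7+3) = 20. Cumulative: 80
Frame 8: SPARE (7+3=10). 10 + next roll (3) = 13. Cumulative: 93
Frame 9: OPEN (3+1=4). Cumulative: 97
Frame 10: STRIKE. Sum of all frame-10 rolls (10+5+2) = 17. Cumulative: 114

Answer: 16 25 36 46 53 60 80 93 97 114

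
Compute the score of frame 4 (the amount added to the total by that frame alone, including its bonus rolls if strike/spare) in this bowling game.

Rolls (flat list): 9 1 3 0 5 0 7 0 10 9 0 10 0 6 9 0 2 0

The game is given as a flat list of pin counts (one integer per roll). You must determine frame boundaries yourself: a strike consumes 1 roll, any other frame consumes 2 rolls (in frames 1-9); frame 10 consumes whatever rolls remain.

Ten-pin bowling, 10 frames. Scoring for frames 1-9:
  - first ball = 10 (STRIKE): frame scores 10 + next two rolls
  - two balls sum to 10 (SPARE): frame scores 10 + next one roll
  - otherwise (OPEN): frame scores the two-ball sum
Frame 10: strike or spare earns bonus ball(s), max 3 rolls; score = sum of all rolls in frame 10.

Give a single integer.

Frame 1: SPARE (9+1=10). 10 + next roll (3) = 13. Cumulative: 13
Frame 2: OPEN (3+0=3). Cumulative: 16
Frame 3: OPEN (5+0=5). Cumulative: 21
Frame 4: OPEN (7+0=7). Cumulative: 28
Frame 5: STRIKE. 10 + next two rolls (9+0) = 19. Cumulative: 47
Frame 6: OPEN (9+0=9). Cumulative: 56

Answer: 7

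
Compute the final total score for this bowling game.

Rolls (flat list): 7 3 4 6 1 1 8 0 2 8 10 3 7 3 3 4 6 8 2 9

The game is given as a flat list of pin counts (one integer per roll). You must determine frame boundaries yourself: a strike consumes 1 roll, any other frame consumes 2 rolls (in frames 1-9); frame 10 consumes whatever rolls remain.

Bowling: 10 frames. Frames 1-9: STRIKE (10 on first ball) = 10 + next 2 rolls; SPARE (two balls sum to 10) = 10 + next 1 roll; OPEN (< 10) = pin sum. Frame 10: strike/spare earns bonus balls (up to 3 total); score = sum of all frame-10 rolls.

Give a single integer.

Answer: 131

Derivation:
Frame 1: SPARE (7+3=10). 10 + next roll (4) = 14. Cumulative: 14
Frame 2: SPARE (4+6=10). 10 + next roll (1) = 11. Cumulative: 25
Frame 3: OPEN (1+1=2). Cumulative: 27
Frame 4: OPEN (8+0=8). Cumulative: 35
Frame 5: SPARE (2+8=10). 10 + next roll (10) = 20. Cumulative: 55
Frame 6: STRIKE. 10 + next two rolls (3+7) = 20. Cumulative: 75
Frame 7: SPARE (3+7=10). 10 + next roll (3) = 13. Cumulative: 88
Frame 8: OPEN (3+3=6). Cumulative: 94
Frame 9: SPARE (4+6=10). 10 + next roll (8) = 18. Cumulative: 112
Frame 10: SPARE. Sum of all frame-10 rolls (8+2+9) = 19. Cumulative: 131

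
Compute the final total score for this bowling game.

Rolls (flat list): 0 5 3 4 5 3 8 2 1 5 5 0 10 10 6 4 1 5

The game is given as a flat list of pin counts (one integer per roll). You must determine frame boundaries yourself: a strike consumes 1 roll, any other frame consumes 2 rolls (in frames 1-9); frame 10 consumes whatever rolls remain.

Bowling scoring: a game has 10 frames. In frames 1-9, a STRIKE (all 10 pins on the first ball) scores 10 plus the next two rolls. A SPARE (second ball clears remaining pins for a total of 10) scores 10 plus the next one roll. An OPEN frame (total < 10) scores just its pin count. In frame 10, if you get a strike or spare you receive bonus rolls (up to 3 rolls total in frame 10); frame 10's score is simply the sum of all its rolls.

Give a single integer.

Answer: 105

Derivation:
Frame 1: OPEN (0+5=5). Cumulative: 5
Frame 2: OPEN (3+4=7). Cumulative: 12
Frame 3: OPEN (5+3=8). Cumulative: 20
Frame 4: SPARE (8+2=10). 10 + next roll (1) = 11. Cumulative: 31
Frame 5: OPEN (1+5=6). Cumulative: 37
Frame 6: OPEN (5+0=5). Cumulative: 42
Frame 7: STRIKE. 10 + next two rolls (10+6) = 26. Cumulative: 68
Frame 8: STRIKE. 10 + next two rolls (6+4) = 20. Cumulative: 88
Frame 9: SPARE (6+4=10). 10 + next roll (1) = 11. Cumulative: 99
Frame 10: OPEN. Sum of all frame-10 rolls (1+5) = 6. Cumulative: 105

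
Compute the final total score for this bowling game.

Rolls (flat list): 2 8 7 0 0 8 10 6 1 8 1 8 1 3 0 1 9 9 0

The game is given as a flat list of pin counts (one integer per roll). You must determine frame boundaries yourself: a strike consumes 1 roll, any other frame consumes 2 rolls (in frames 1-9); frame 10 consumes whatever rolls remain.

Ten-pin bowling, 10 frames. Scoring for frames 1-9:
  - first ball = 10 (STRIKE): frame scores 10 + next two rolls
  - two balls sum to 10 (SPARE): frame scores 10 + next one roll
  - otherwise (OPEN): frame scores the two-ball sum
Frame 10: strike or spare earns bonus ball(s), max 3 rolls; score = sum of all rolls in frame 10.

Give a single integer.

Answer: 105

Derivation:
Frame 1: SPARE (2+8=10). 10 + next roll (7) = 17. Cumulative: 17
Frame 2: OPEN (7+0=7). Cumulative: 24
Frame 3: OPEN (0+8=8). Cumulative: 32
Frame 4: STRIKE. 10 + next two rolls (6+1) = 17. Cumulative: 49
Frame 5: OPEN (6+1=7). Cumulative: 56
Frame 6: OPEN (8+1=9). Cumulative: 65
Frame 7: OPEN (8+1=9). Cumulative: 74
Frame 8: OPEN (3+0=3). Cumulative: 77
Frame 9: SPARE (1+9=10). 10 + next roll (9) = 19. Cumulative: 96
Frame 10: OPEN. Sum of all frame-10 rolls (9+0) = 9. Cumulative: 105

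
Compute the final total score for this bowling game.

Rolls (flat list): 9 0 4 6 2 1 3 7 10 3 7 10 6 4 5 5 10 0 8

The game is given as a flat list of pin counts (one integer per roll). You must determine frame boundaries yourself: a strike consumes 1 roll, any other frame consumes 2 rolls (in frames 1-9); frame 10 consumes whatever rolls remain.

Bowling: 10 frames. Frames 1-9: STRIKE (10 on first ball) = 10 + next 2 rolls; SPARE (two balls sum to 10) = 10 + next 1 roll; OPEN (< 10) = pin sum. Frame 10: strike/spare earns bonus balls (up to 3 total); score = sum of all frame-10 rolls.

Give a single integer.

Frame 1: OPEN (9+0=9). Cumulative: 9
Frame 2: SPARE (4+6=10). 10 + next roll (2) = 12. Cumulative: 21
Frame 3: OPEN (2+1=3). Cumulative: 24
Frame 4: SPARE (3+7=10). 10 + next roll (10) = 20. Cumulative: 44
Frame 5: STRIKE. 10 + next two rolls (3+7) = 20. Cumulative: 64
Frame 6: SPARE (3+7=10). 10 + next roll (10) = 20. Cumulative: 84
Frame 7: STRIKE. 10 + next two rolls (6+4) = 20. Cumulative: 104
Frame 8: SPARE (6+4=10). 10 + next roll (5) = 15. Cumulative: 119
Frame 9: SPARE (5+5=10). 10 + next roll (10) = 20. Cumulative: 139
Frame 10: STRIKE. Sum of all frame-10 rolls (10+0+8) = 18. Cumulative: 157

Answer: 157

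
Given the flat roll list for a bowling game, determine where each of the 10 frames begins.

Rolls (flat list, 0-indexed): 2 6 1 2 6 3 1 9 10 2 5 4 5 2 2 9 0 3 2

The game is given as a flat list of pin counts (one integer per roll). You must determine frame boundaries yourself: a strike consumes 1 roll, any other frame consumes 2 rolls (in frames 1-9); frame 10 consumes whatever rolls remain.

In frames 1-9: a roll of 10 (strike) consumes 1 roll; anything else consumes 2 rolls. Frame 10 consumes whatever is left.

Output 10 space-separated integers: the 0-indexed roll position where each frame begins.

Frame 1 starts at roll index 0: rolls=2,6 (sum=8), consumes 2 rolls
Frame 2 starts at roll index 2: rolls=1,2 (sum=3), consumes 2 rolls
Frame 3 starts at roll index 4: rolls=6,3 (sum=9), consumes 2 rolls
Frame 4 starts at roll index 6: rolls=1,9 (sum=10), consumes 2 rolls
Frame 5 starts at roll index 8: roll=10 (strike), consumes 1 roll
Frame 6 starts at roll index 9: rolls=2,5 (sum=7), consumes 2 rolls
Frame 7 starts at roll index 11: rolls=4,5 (sum=9), consumes 2 rolls
Frame 8 starts at roll index 13: rolls=2,2 (sum=4), consumes 2 rolls
Frame 9 starts at roll index 15: rolls=9,0 (sum=9), consumes 2 rolls
Frame 10 starts at roll index 17: 2 remaining rolls

Answer: 0 2 4 6 8 9 11 13 15 17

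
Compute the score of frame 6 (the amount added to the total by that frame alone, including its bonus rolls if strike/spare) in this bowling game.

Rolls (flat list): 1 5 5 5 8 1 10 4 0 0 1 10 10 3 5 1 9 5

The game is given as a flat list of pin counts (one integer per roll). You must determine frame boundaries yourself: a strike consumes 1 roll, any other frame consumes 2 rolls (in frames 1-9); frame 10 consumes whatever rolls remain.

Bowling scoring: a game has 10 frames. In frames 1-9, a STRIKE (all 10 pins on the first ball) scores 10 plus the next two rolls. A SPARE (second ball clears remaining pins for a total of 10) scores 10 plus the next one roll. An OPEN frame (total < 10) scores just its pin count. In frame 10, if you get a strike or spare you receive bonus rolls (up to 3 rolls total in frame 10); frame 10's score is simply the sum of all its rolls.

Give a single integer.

Frame 1: OPEN (1+5=6). Cumulative: 6
Frame 2: SPARE (5+5=10). 10 + next roll (8) = 18. Cumulative: 24
Frame 3: OPEN (8+1=9). Cumulative: 33
Frame 4: STRIKE. 10 + next two rolls (4+0) = 14. Cumulative: 47
Frame 5: OPEN (4+0=4). Cumulative: 51
Frame 6: OPEN (0+1=1). Cumulative: 52
Frame 7: STRIKE. 10 + next two rolls (10+3) = 23. Cumulative: 75
Frame 8: STRIKE. 10 + next two rolls (3+5) = 18. Cumulative: 93

Answer: 1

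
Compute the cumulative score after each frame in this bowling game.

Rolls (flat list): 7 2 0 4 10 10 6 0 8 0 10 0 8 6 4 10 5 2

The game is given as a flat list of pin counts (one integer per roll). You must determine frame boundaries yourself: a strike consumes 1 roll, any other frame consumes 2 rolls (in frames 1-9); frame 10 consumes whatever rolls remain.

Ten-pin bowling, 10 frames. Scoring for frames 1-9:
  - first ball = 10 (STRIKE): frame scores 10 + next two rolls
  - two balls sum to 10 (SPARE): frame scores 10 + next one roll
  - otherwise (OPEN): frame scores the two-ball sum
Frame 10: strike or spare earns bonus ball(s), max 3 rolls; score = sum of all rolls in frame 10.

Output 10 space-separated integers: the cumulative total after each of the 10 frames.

Answer: 9 13 39 55 61 69 87 95 115 132

Derivation:
Frame 1: OPEN (7+2=9). Cumulative: 9
Frame 2: OPEN (0+4=4). Cumulative: 13
Frame 3: STRIKE. 10 + next two rolls (10+6) = 26. Cumulative: 39
Frame 4: STRIKE. 10 + next two rolls (6+0) = 16. Cumulative: 55
Frame 5: OPEN (6+0=6). Cumulative: 61
Frame 6: OPEN (8+0=8). Cumulative: 69
Frame 7: STRIKE. 10 + next two rolls (0+8) = 18. Cumulative: 87
Frame 8: OPEN (0+8=8). Cumulative: 95
Frame 9: SPARE (6+4=10). 10 + next roll (10) = 20. Cumulative: 115
Frame 10: STRIKE. Sum of all frame-10 rolls (10+5+2) = 17. Cumulative: 132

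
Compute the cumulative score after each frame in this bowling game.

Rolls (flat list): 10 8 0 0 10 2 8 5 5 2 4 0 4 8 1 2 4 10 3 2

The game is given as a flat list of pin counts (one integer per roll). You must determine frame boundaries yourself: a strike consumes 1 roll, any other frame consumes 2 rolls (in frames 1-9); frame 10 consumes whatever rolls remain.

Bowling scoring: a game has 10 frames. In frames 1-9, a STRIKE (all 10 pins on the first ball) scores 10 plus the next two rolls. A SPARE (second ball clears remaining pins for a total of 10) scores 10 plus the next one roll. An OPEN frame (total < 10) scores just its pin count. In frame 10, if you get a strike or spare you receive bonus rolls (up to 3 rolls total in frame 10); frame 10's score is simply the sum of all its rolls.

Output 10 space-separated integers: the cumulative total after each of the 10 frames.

Frame 1: STRIKE. 10 + next two rolls (8+0) = 18. Cumulative: 18
Frame 2: OPEN (8+0=8). Cumulative: 26
Frame 3: SPARE (0+10=10). 10 + next roll (2) = 12. Cumulative: 38
Frame 4: SPARE (2+8=10). 10 + next roll (5) = 15. Cumulative: 53
Frame 5: SPARE (5+5=10). 10 + next roll (2) = 12. Cumulative: 65
Frame 6: OPEN (2+4=6). Cumulative: 71
Frame 7: OPEN (0+4=4). Cumulative: 75
Frame 8: OPEN (8+1=9). Cumulative: 84
Frame 9: OPEN (2+4=6). Cumulative: 90
Frame 10: STRIKE. Sum of all frame-10 rolls (10+3+2) = 15. Cumulative: 105

Answer: 18 26 38 53 65 71 75 84 90 105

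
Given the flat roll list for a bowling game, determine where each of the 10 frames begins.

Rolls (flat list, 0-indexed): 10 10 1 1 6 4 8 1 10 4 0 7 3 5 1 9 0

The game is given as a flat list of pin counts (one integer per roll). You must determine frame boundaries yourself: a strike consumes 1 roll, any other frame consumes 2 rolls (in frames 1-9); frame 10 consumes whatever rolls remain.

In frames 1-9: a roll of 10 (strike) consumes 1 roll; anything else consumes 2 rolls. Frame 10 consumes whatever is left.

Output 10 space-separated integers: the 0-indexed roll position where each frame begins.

Frame 1 starts at roll index 0: roll=10 (strike), consumes 1 roll
Frame 2 starts at roll index 1: roll=10 (strike), consumes 1 roll
Frame 3 starts at roll index 2: rolls=1,1 (sum=2), consumes 2 rolls
Frame 4 starts at roll index 4: rolls=6,4 (sum=10), consumes 2 rolls
Frame 5 starts at roll index 6: rolls=8,1 (sum=9), consumes 2 rolls
Frame 6 starts at roll index 8: roll=10 (strike), consumes 1 roll
Frame 7 starts at roll index 9: rolls=4,0 (sum=4), consumes 2 rolls
Frame 8 starts at roll index 11: rolls=7,3 (sum=10), consumes 2 rolls
Frame 9 starts at roll index 13: rolls=5,1 (sum=6), consumes 2 rolls
Frame 10 starts at roll index 15: 2 remaining rolls

Answer: 0 1 2 4 6 8 9 11 13 15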